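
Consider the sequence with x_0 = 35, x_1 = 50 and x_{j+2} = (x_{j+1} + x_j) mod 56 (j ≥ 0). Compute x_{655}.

50

Computing terms: x_0 = 35,  x_1 = 50,  x_2 = 29,  x_3 = 23,  x_4 = 52,  x_5 = 19,  x_6 = 15,  x_7 = 34,  x_8 = 49,  x_9 = 27,  x_{10} = 20,  x_{11} = 47,  x_{12} = 11,  x_{13} = 2,  x_{14} = 13,  x_{15} = 15,  x_{16} = 28,  x_{17} = 43,  x_{18} = 15,  x_{19} = 2,  x_{20} = 17,  x_{21} = 19,  x_{22} = 36,  x_{23} = 55,  x_{24} = 35,  x_{25} = 34,  x_{26} = 13,  x_{27} = 47,  x_{28} = 4,  x_{29} = 51,  x_{30} = 55,  x_{31} = 50,  x_{32} = 49,  x_{33} = 43,  x_{34} = 36,  x_{35} = 23,  x_{36} = 3,  x_{37} = 26,  x_{38} = 29,  x_{39} = 55,  x_{40} = 28,  x_{41} = 27,  x_{42} = 55,  x_{43} = 26,  x_{44} = 25,  x_{45} = 51,  x_{46} = 20,  x_{47} = 15,  x_{48} = 35,  x_{49} = 50.
The sequence repeats with period 48.
So x_{655} = x_{0 + ((655-0) mod 48)} = x_{31} = 50.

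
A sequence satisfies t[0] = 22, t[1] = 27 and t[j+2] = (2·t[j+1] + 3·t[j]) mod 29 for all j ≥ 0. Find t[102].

t[0] = 22, t[1] = 27, t[2] = 4, t[3] = 2, t[4] = 16, t[5] = 9, t[6] = 8, t[7] = 14, t[8] = 23, t[9] = 1, t[10] = 13, t[11] = 0, t[12] = 10, t[13] = 20, t[14] = 12, t[15] = 26, t[16] = 1, t[17] = 22, t[18] = 18, t[19] = 15, t[20] = 26, t[21] = 10, t[22] = 11, t[23] = 23, t[24] = 21, t[25] = 24, t[26] = 24, t[27] = 4, t[28] = 22, t[29] = 27.
The sequence repeats with period 28.
(102 - 0) mod 28 = 18, so t[102] = t[18] = 18.

18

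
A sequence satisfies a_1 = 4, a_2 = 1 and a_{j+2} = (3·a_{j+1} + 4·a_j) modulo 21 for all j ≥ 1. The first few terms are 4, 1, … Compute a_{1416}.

Listing terms: a_1 = 4, a_2 = 1, a_3 = 19, a_4 = 19, a_5 = 7, a_6 = 13, a_7 = 4, a_8 = 1.
The sequence repeats with period 6.
So a_{1416} = a_{1 + ((1416-1) mod 6)} = a_6 = 13.

13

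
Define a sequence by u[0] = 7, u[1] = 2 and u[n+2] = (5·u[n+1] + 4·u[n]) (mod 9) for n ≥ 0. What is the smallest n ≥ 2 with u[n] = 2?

Listing terms: u[0] = 7,  u[1] = 2,  u[2] = 2,  u[3] = 0,  u[4] = 8,  u[5] = 4,  u[6] = 7,  u[7] = 6,  u[8] = 4,  u[9] = 8,  u[10] = 2,  u[11] = 6,  u[12] = 2,  u[13] = 7,  u[14] = 7,  u[15] = 0,  u[16] = 1,  u[17] = 5,  u[18] = 2,  u[19] = 3,  u[20] = 5,  u[21] = 1,  u[22] = 7,  u[23] = 3,  u[24] = 7,  u[25] = 2.
The sequence repeats with period 24.
The value 2 first appears (with n ≥ 2) at u[2].

2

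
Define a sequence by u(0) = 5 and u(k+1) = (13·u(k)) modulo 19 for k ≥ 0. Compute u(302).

Computing terms: u(0) = 5; u(1) = 8; u(2) = 9; u(3) = 3; u(4) = 1; u(5) = 13; u(6) = 17; u(7) = 12; u(8) = 4; u(9) = 14; u(10) = 11; u(11) = 10; u(12) = 16; u(13) = 18; u(14) = 6; u(15) = 2; u(16) = 7; u(17) = 15; u(18) = 5.
Since u(18) = u(0) = 5, the sequence is periodic with period 18.
So u(302) = u(0 + ((302-0) mod 18)) = u(14) = 6.

6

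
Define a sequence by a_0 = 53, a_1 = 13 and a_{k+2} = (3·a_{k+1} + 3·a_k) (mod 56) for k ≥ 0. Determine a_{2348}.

30

a_0 = 53, a_1 = 13, a_2 = 30, a_3 = 17, a_4 = 29, a_5 = 26, a_6 = 53, a_7 = 13.
Since (a_6, a_7) = (a_0, a_1) = (53, 13) (two consecutive terms determine the rest), the sequence is periodic with period 6.
So a_{2348} = a_{0 + ((2348-0) mod 6)} = a_2 = 30.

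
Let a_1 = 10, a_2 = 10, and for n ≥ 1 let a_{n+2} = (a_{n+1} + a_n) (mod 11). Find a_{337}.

9

a_1 = 10,  a_2 = 10,  a_3 = 9,  a_4 = 8,  a_5 = 6,  a_6 = 3,  a_7 = 9,  a_8 = 1,  a_9 = 10,  a_{10} = 0,  a_{11} = 10,  a_{12} = 10.
Since (a_{11}, a_{12}) = (a_1, a_2) = (10, 10) (two consecutive terms determine the rest), the sequence is periodic with period 10.
(337 - 1) mod 10 = 6, so a_{337} = a_7 = 9.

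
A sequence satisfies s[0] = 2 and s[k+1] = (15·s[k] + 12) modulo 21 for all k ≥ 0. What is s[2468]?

15

Listing terms: s[0] = 2; s[1] = 0; s[2] = 12; s[3] = 3; s[4] = 15; s[5] = 6; s[6] = 18; s[7] = 9; s[8] = 0.
Since s[8] = s[1] = 0, the sequence is eventually periodic: after a pre-period of length 1 it cycles with period 7.
For k ≥ 1, s[k] depends only on (k - 1) mod 7. (2468 - 1) mod 7 = 3, so s[2468] = s[4] = 15.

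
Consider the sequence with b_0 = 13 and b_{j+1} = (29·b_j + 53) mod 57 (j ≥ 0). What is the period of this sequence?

18

Computing terms: b_0 = 13; b_1 = 31; b_2 = 40; b_3 = 16; b_4 = 4; b_5 = 55; b_6 = 52; b_7 = 22; b_8 = 7; b_9 = 28; b_{10} = 10; b_{11} = 1; b_{12} = 25; b_{13} = 37; b_{14} = 43; b_{15} = 46; b_{16} = 19; b_{17} = 34; b_{18} = 13.
The sequence repeats with period 18.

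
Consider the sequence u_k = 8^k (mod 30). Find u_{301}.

8

Listing terms: u_1 = 8; u_2 = 4; u_3 = 2; u_4 = 16; u_5 = 8.
The sequence repeats with period 4.
So u_{301} = u_{1 + ((301-1) mod 4)} = u_1 = 8.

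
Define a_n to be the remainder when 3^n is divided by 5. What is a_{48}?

We have a_1 = 3; a_2 = 4; a_3 = 2; a_4 = 1; a_5 = 3.
The sequence repeats with period 4.
(48 - 1) mod 4 = 3, so a_{48} = a_4 = 1.

1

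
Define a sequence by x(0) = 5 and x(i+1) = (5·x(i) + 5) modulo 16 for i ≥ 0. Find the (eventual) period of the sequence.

We have x(0) = 5,  x(1) = 14,  x(2) = 11,  x(3) = 12,  x(4) = 1,  x(5) = 10,  x(6) = 7,  x(7) = 8,  x(8) = 13,  x(9) = 6,  x(10) = 3,  x(11) = 4,  x(12) = 9,  x(13) = 2,  x(14) = 15,  x(15) = 0,  x(16) = 5.
The sequence repeats with period 16.

16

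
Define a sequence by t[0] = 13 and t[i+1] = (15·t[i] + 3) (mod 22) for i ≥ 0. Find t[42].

3

We have t[0] = 13; t[1] = 0; t[2] = 3; t[3] = 4; t[4] = 19; t[5] = 2; t[6] = 11; t[7] = 14; t[8] = 15; t[9] = 8; t[10] = 13.
The sequence repeats with period 10.
So t[42] = t[0 + ((42-0) mod 10)] = t[2] = 3.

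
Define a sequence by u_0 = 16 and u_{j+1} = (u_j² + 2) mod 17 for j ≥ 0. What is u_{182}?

u_0 = 16,  u_1 = 3,  u_2 = 11,  u_3 = 4,  u_4 = 1,  u_5 = 3.
Since u_5 = u_1 = 3, the sequence is eventually periodic: after a pre-period of length 1 it cycles with period 4.
For j ≥ 1, u_j depends only on (j - 1) mod 4. (182 - 1) mod 4 = 1, so u_{182} = u_2 = 11.

11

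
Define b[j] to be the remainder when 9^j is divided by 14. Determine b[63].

1

We have b[1] = 9; b[2] = 11; b[3] = 1; b[4] = 9.
The sequence repeats with period 3.
(63 - 1) mod 3 = 2, so b[63] = b[3] = 1.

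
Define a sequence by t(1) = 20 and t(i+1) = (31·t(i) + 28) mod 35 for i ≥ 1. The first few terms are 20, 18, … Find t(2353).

6

t(1) = 20,  t(2) = 18,  t(3) = 26,  t(4) = 29,  t(5) = 17,  t(6) = 30,  t(7) = 13,  t(8) = 11,  t(9) = 19,  t(10) = 22,  t(11) = 10,  t(12) = 23,  t(13) = 6,  t(14) = 4,  t(15) = 12,  t(16) = 15,  t(17) = 3,  t(18) = 16,  t(19) = 34,  t(20) = 32,  t(21) = 5,  t(22) = 8,  t(23) = 31,  t(24) = 9,  t(25) = 27,  t(26) = 25,  t(27) = 33,  t(28) = 1,  t(29) = 24,  t(30) = 2,  t(31) = 20.
Since t(31) = t(1) = 20, the sequence is periodic with period 30.
So t(2353) = t(1 + ((2353-1) mod 30)) = t(13) = 6.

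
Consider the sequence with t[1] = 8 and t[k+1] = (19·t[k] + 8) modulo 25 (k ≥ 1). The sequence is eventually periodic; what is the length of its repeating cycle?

10

We have t[1] = 8, t[2] = 10, t[3] = 23, t[4] = 20, t[5] = 13, t[6] = 5, t[7] = 3, t[8] = 15, t[9] = 18, t[10] = 0, t[11] = 8.
Since t[11] = t[1] = 8, the sequence is periodic with period 10.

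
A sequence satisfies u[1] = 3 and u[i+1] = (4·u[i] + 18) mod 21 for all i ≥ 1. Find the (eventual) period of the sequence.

3

Computing terms: u[1] = 3; u[2] = 9; u[3] = 12; u[4] = 3.
Since u[4] = u[1] = 3, the sequence is periodic with period 3.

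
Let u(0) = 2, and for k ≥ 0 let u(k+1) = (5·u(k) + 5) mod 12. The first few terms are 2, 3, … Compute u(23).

9

We have u(0) = 2, u(1) = 3, u(2) = 8, u(3) = 9, u(4) = 2.
The sequence repeats with period 4.
(23 - 0) mod 4 = 3, so u(23) = u(3) = 9.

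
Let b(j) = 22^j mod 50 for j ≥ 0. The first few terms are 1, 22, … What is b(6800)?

26

Listing terms: b(0) = 1; b(1) = 22; b(2) = 34; b(3) = 48; b(4) = 6; b(5) = 32; b(6) = 4; b(7) = 38; b(8) = 36; b(9) = 42; b(10) = 24; b(11) = 28; b(12) = 16; b(13) = 2; b(14) = 44; b(15) = 18; b(16) = 46; b(17) = 12; b(18) = 14; b(19) = 8; b(20) = 26; b(21) = 22.
Since b(21) = b(1) = 22, the sequence is eventually periodic: after a pre-period of length 1 it cycles with period 20.
For j ≥ 1, b(j) depends only on (j - 1) mod 20. (6800 - 1) mod 20 = 19, so b(6800) = b(20) = 26.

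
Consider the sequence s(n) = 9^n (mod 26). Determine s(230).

3

Listing terms: s(0) = 1,  s(1) = 9,  s(2) = 3,  s(3) = 1.
Since s(3) = s(0) = 1, the sequence is periodic with period 3.
(230 - 0) mod 3 = 2, so s(230) = s(2) = 3.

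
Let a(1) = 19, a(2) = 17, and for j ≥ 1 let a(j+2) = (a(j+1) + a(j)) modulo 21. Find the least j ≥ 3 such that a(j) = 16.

Computing terms: a(1) = 19, a(2) = 17, a(3) = 15, a(4) = 11, a(5) = 5, a(6) = 16, a(7) = 0, a(8) = 16, a(9) = 16, a(10) = 11, a(11) = 6, a(12) = 17, a(13) = 2, a(14) = 19, a(15) = 0, a(16) = 19, a(17) = 19, a(18) = 17.
Since (a(17), a(18)) = (a(1), a(2)) = (19, 17) (two consecutive terms determine the rest), the sequence is periodic with period 16.
The value 16 first appears (with j ≥ 3) at a(6).

6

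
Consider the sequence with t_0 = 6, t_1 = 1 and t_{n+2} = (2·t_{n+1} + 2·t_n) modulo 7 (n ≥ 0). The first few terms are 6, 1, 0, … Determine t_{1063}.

4

Computing terms: t_0 = 6,  t_1 = 1,  t_2 = 0,  t_3 = 2,  t_4 = 4,  t_5 = 5,  t_6 = 4,  t_7 = 4,  t_8 = 2,  t_9 = 5,  t_{10} = 0,  t_{11} = 3,  t_{12} = 6,  t_{13} = 4,  t_{14} = 6,  t_{15} = 6,  t_{16} = 3,  t_{17} = 4,  t_{18} = 0,  t_{19} = 1,  t_{20} = 2,  t_{21} = 6,  t_{22} = 2,  t_{23} = 2,  t_{24} = 1,  t_{25} = 6,  t_{26} = 0,  t_{27} = 5,  t_{28} = 3,  t_{29} = 2,  t_{30} = 3,  t_{31} = 3,  t_{32} = 5,  t_{33} = 2,  t_{34} = 0,  t_{35} = 4,  t_{36} = 1,  t_{37} = 3,  t_{38} = 1,  t_{39} = 1,  t_{40} = 4,  t_{41} = 3,  t_{42} = 0,  t_{43} = 6,  t_{44} = 5,  t_{45} = 1,  t_{46} = 5,  t_{47} = 5,  t_{48} = 6,  t_{49} = 1.
Since (t_{48}, t_{49}) = (t_0, t_1) = (6, 1) (two consecutive terms determine the rest), the sequence is periodic with period 48.
(1063 - 0) mod 48 = 7, so t_{1063} = t_7 = 4.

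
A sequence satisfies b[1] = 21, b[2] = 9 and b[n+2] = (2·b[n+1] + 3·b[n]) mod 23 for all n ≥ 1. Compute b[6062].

We have b[1] = 21, b[2] = 9, b[3] = 12, b[4] = 5, b[5] = 0, b[6] = 15, b[7] = 7, b[8] = 13, b[9] = 1, b[10] = 18, b[11] = 16, b[12] = 17, b[13] = 13, b[14] = 8, b[15] = 9, b[16] = 19, b[17] = 19, b[18] = 3, b[19] = 17, b[20] = 20, b[21] = 22, b[22] = 12, b[23] = 21, b[24] = 9.
The sequence repeats with period 22.
So b[6062] = b[1 + ((6062-1) mod 22)] = b[12] = 17.

17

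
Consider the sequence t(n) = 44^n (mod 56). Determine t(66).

t(0) = 1, t(1) = 44, t(2) = 32, t(3) = 8, t(4) = 16, t(5) = 32.
Since t(5) = t(2) = 32, the sequence is eventually periodic: after a pre-period of length 2 it cycles with period 3.
For n ≥ 2, t(n) depends only on (n - 2) mod 3. (66 - 2) mod 3 = 1, so t(66) = t(3) = 8.

8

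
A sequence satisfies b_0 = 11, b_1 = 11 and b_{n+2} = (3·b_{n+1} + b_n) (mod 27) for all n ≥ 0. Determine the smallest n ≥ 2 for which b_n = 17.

We have b_0 = 11, b_1 = 11, b_2 = 17, b_3 = 8, b_4 = 14, b_5 = 23, b_6 = 2, b_7 = 2, b_8 = 8, b_9 = 26, b_{10} = 5, b_{11} = 14, b_{12} = 20, b_{13} = 20, b_{14} = 26, b_{15} = 17, b_{16} = 23, b_{17} = 5, b_{18} = 11, b_{19} = 11.
Since (b_{18}, b_{19}) = (b_0, b_1) = (11, 11) (two consecutive terms determine the rest), the sequence is periodic with period 18.
The value 17 first appears (with n ≥ 2) at b_2.

2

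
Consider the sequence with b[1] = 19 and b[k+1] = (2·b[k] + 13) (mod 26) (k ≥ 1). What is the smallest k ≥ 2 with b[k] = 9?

4

b[1] = 19, b[2] = 25, b[3] = 11, b[4] = 9, b[5] = 5, b[6] = 23, b[7] = 7, b[8] = 1, b[9] = 15, b[10] = 17, b[11] = 21, b[12] = 3, b[13] = 19.
Since b[13] = b[1] = 19, the sequence is periodic with period 12.
The value 9 first appears (with k ≥ 2) at b[4].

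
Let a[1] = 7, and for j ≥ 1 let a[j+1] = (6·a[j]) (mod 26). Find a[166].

22

Listing terms: a[1] = 7, a[2] = 16, a[3] = 18, a[4] = 4, a[5] = 24, a[6] = 14, a[7] = 6, a[8] = 10, a[9] = 8, a[10] = 22, a[11] = 2, a[12] = 12, a[13] = 20, a[14] = 16.
Since a[14] = a[2] = 16, the sequence is eventually periodic: after a pre-period of length 1 it cycles with period 12.
For j ≥ 2, a[j] depends only on (j - 2) mod 12. (166 - 2) mod 12 = 8, so a[166] = a[10] = 22.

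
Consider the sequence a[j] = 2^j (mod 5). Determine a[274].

4

Listing terms: a[0] = 1; a[1] = 2; a[2] = 4; a[3] = 3; a[4] = 1.
Since a[4] = a[0] = 1, the sequence is periodic with period 4.
So a[274] = a[0 + ((274-0) mod 4)] = a[2] = 4.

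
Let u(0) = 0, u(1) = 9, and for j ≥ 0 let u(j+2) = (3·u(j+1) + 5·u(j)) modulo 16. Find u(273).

u(0) = 0,  u(1) = 9,  u(2) = 11,  u(3) = 14,  u(4) = 1,  u(5) = 9,  u(6) = 0,  u(7) = 13,  u(8) = 7,  u(9) = 6,  u(10) = 5,  u(11) = 13,  u(12) = 0,  u(13) = 1,  u(14) = 3,  u(15) = 14,  u(16) = 9,  u(17) = 1,  u(18) = 0,  u(19) = 5,  u(20) = 15,  u(21) = 6,  u(22) = 13,  u(23) = 5,  u(24) = 0,  u(25) = 9.
Since (u(24), u(25)) = (u(0), u(1)) = (0, 9) (two consecutive terms determine the rest), the sequence is periodic with period 24.
So u(273) = u(0 + ((273-0) mod 24)) = u(9) = 6.

6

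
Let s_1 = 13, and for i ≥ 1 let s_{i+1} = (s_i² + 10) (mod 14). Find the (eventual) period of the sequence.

We have s_1 = 13, s_2 = 11, s_3 = 5, s_4 = 7, s_5 = 3, s_6 = 5.
Since s_6 = s_3 = 5, the sequence is eventually periodic: after a pre-period of length 2 it cycles with period 3.

3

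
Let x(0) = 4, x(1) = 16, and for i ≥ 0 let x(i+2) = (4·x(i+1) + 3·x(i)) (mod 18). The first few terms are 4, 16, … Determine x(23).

4

Computing terms: x(0) = 4; x(1) = 16; x(2) = 4; x(3) = 10; x(4) = 16; x(5) = 4.
Since (x(4), x(5)) = (x(1), x(2)) = (16, 4) (two consecutive terms determine the rest), the sequence is eventually periodic: after a pre-period of length 1 it cycles with period 3.
For i ≥ 1, x(i) depends only on (i - 1) mod 3. (23 - 1) mod 3 = 1, so x(23) = x(2) = 4.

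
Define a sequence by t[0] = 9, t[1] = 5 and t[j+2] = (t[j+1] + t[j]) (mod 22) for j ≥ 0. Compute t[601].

Computing terms: t[0] = 9; t[1] = 5; t[2] = 14; t[3] = 19; t[4] = 11; t[5] = 8; t[6] = 19; t[7] = 5; t[8] = 2; t[9] = 7; t[10] = 9; t[11] = 16; t[12] = 3; t[13] = 19; t[14] = 0; t[15] = 19; t[16] = 19; t[17] = 16; t[18] = 13; t[19] = 7; t[20] = 20; t[21] = 5; t[22] = 3; t[23] = 8; t[24] = 11; t[25] = 19; t[26] = 8; t[27] = 5; t[28] = 13; t[29] = 18; t[30] = 9; t[31] = 5.
Since (t[30], t[31]) = (t[0], t[1]) = (9, 5) (two consecutive terms determine the rest), the sequence is periodic with period 30.
So t[601] = t[0 + ((601-0) mod 30)] = t[1] = 5.

5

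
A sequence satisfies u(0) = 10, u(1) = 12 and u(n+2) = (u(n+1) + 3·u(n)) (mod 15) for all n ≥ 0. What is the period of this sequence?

u(0) = 10, u(1) = 12, u(2) = 12, u(3) = 3, u(4) = 9, u(5) = 3, u(6) = 0, u(7) = 9, u(8) = 9, u(9) = 6, u(10) = 3, u(11) = 6, u(12) = 0, u(13) = 3, u(14) = 3, u(15) = 12, u(16) = 6, u(17) = 12, u(18) = 0, u(19) = 6, u(20) = 6, u(21) = 9, u(22) = 12, u(23) = 9, u(24) = 0, u(25) = 12, u(26) = 12.
Since (u(25), u(26)) = (u(1), u(2)) = (12, 12) (two consecutive terms determine the rest), the sequence is eventually periodic: after a pre-period of length 1 it cycles with period 24.

24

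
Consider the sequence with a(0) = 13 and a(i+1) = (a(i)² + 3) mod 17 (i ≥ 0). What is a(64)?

We have a(0) = 13; a(1) = 2; a(2) = 7; a(3) = 1; a(4) = 4; a(5) = 2.
Since a(5) = a(1) = 2, the sequence is eventually periodic: after a pre-period of length 1 it cycles with period 4.
For i ≥ 1, a(i) depends only on (i - 1) mod 4. (64 - 1) mod 4 = 3, so a(64) = a(4) = 4.

4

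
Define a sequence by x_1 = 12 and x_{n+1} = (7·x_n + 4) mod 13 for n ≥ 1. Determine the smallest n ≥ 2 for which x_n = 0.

6

We have x_1 = 12; x_2 = 10; x_3 = 9; x_4 = 2; x_5 = 5; x_6 = 0; x_7 = 4; x_8 = 6; x_9 = 7; x_{10} = 1; x_{11} = 11; x_{12} = 3; x_{13} = 12.
Since x_{13} = x_1 = 12, the sequence is periodic with period 12.
The value 0 first appears (with n ≥ 2) at x_6.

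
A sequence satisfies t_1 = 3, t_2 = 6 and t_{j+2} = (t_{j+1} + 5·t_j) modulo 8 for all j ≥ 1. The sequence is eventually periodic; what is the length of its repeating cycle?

Listing terms: t_1 = 3; t_2 = 6; t_3 = 5; t_4 = 3; t_5 = 4; t_6 = 3; t_7 = 7; t_8 = 6; t_9 = 1; t_{10} = 7; t_{11} = 4; t_{12} = 7; t_{13} = 3; t_{14} = 6.
Since (t_{13}, t_{14}) = (t_1, t_2) = (3, 6) (two consecutive terms determine the rest), the sequence is periodic with period 12.

12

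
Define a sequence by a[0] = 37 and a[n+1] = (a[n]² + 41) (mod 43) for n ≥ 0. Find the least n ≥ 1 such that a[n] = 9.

6

We have a[0] = 37,  a[1] = 34,  a[2] = 36,  a[3] = 4,  a[4] = 14,  a[5] = 22,  a[6] = 9,  a[7] = 36.
Since a[7] = a[2] = 36, the sequence is eventually periodic: after a pre-period of length 2 it cycles with period 5.
The value 9 first appears (with n ≥ 1) at a[6].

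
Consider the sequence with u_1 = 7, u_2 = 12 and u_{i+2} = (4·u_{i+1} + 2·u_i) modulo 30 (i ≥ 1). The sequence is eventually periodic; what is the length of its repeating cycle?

Listing terms: u_1 = 7; u_2 = 12; u_3 = 2; u_4 = 2; u_5 = 12; u_6 = 22; u_7 = 22; u_8 = 12; u_9 = 2.
Since (u_8, u_9) = (u_2, u_3) = (12, 2) (two consecutive terms determine the rest), the sequence is eventually periodic: after a pre-period of length 1 it cycles with period 6.

6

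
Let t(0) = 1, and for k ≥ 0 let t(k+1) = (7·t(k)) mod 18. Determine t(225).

1

t(0) = 1, t(1) = 7, t(2) = 13, t(3) = 1.
Since t(3) = t(0) = 1, the sequence is periodic with period 3.
(225 - 0) mod 3 = 0, so t(225) = t(0) = 1.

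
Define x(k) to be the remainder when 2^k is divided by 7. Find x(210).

x(1) = 2; x(2) = 4; x(3) = 1; x(4) = 2.
The sequence repeats with period 3.
(210 - 1) mod 3 = 2, so x(210) = x(3) = 1.

1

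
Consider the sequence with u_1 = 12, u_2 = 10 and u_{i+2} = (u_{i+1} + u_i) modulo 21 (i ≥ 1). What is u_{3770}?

4

Listing terms: u_1 = 12, u_2 = 10, u_3 = 1, u_4 = 11, u_5 = 12, u_6 = 2, u_7 = 14, u_8 = 16, u_9 = 9, u_{10} = 4, u_{11} = 13, u_{12} = 17, u_{13} = 9, u_{14} = 5, u_{15} = 14, u_{16} = 19, u_{17} = 12, u_{18} = 10.
Since (u_{17}, u_{18}) = (u_1, u_2) = (12, 10) (two consecutive terms determine the rest), the sequence is periodic with period 16.
So u_{3770} = u_{1 + ((3770-1) mod 16)} = u_{10} = 4.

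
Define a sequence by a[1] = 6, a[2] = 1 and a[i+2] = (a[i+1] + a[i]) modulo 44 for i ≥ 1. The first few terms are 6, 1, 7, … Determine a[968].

a[1] = 6; a[2] = 1; a[3] = 7; a[4] = 8; a[5] = 15; a[6] = 23; a[7] = 38; a[8] = 17; a[9] = 11; a[10] = 28; a[11] = 39; a[12] = 23; a[13] = 18; a[14] = 41; a[15] = 15; a[16] = 12; a[17] = 27; a[18] = 39; a[19] = 22; a[20] = 17; a[21] = 39; a[22] = 12; a[23] = 7; a[24] = 19; a[25] = 26; a[26] = 1; a[27] = 27; a[28] = 28; a[29] = 11; a[30] = 39; a[31] = 6; a[32] = 1.
Since (a[31], a[32]) = (a[1], a[2]) = (6, 1) (two consecutive terms determine the rest), the sequence is periodic with period 30.
(968 - 1) mod 30 = 7, so a[968] = a[8] = 17.

17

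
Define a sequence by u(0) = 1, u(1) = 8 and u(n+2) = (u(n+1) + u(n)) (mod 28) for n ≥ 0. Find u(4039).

0

Computing terms: u(0) = 1; u(1) = 8; u(2) = 9; u(3) = 17; u(4) = 26; u(5) = 15; u(6) = 13; u(7) = 0; u(8) = 13; u(9) = 13; u(10) = 26; u(11) = 11; u(12) = 9; u(13) = 20; u(14) = 1; u(15) = 21; u(16) = 22; u(17) = 15; u(18) = 9; u(19) = 24; u(20) = 5; u(21) = 1; u(22) = 6; u(23) = 7; u(24) = 13; u(25) = 20; u(26) = 5; u(27) = 25; u(28) = 2; u(29) = 27; u(30) = 1; u(31) = 0; u(32) = 1; u(33) = 1; u(34) = 2; u(35) = 3; u(36) = 5; u(37) = 8; u(38) = 13; u(39) = 21; u(40) = 6; u(41) = 27; u(42) = 5; u(43) = 4; u(44) = 9; u(45) = 13; u(46) = 22; u(47) = 7; u(48) = 1; u(49) = 8.
The sequence repeats with period 48.
So u(4039) = u(0 + ((4039-0) mod 48)) = u(7) = 0.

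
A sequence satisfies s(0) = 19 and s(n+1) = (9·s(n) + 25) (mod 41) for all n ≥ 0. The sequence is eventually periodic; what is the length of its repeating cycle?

4

Computing terms: s(0) = 19,  s(1) = 32,  s(2) = 26,  s(3) = 13,  s(4) = 19.
Since s(4) = s(0) = 19, the sequence is periodic with period 4.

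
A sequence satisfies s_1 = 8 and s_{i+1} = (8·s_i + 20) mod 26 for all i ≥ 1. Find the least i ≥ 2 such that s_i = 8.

5

s_1 = 8, s_2 = 6, s_3 = 16, s_4 = 18, s_5 = 8.
Since s_5 = s_1 = 8, the sequence is periodic with period 4.
The value 8 next appears (with i ≥ 2) at s_5.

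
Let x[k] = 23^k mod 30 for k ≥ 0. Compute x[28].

1

Listing terms: x[0] = 1, x[1] = 23, x[2] = 19, x[3] = 17, x[4] = 1.
The sequence repeats with period 4.
So x[28] = x[0 + ((28-0) mod 4)] = x[0] = 1.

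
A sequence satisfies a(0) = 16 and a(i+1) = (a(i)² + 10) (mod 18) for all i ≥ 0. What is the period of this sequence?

Listing terms: a(0) = 16; a(1) = 14; a(2) = 8; a(3) = 2; a(4) = 14.
Since a(4) = a(1) = 14, the sequence is eventually periodic: after a pre-period of length 1 it cycles with period 3.

3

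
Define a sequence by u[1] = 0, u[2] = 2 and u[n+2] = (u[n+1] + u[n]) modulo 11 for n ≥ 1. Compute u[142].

2

u[1] = 0, u[2] = 2, u[3] = 2, u[4] = 4, u[5] = 6, u[6] = 10, u[7] = 5, u[8] = 4, u[9] = 9, u[10] = 2, u[11] = 0, u[12] = 2.
Since (u[11], u[12]) = (u[1], u[2]) = (0, 2) (two consecutive terms determine the rest), the sequence is periodic with period 10.
So u[142] = u[1 + ((142-1) mod 10)] = u[2] = 2.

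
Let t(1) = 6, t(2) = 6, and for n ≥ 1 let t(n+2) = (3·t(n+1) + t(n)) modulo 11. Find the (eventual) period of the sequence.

8

t(1) = 6; t(2) = 6; t(3) = 2; t(4) = 1; t(5) = 5; t(6) = 5; t(7) = 9; t(8) = 10; t(9) = 6; t(10) = 6.
The sequence repeats with period 8.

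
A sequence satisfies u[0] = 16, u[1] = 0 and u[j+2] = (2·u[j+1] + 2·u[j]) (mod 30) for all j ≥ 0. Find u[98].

Computing terms: u[0] = 16, u[1] = 0, u[2] = 2, u[3] = 4, u[4] = 12, u[5] = 2, u[6] = 28, u[7] = 0, u[8] = 26, u[9] = 22, u[10] = 6, u[11] = 26, u[12] = 4, u[13] = 0, u[14] = 8, u[15] = 16, u[16] = 18, u[17] = 8, u[18] = 22, u[19] = 0, u[20] = 14, u[21] = 28, u[22] = 24, u[23] = 14, u[24] = 16, u[25] = 0.
The sequence repeats with period 24.
(98 - 0) mod 24 = 2, so u[98] = u[2] = 2.

2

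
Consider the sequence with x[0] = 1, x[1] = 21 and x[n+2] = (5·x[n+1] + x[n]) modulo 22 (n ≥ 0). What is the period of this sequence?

Computing terms: x[0] = 1,  x[1] = 21,  x[2] = 18,  x[3] = 1,  x[4] = 1,  x[5] = 6,  x[6] = 9,  x[7] = 7,  x[8] = 0,  x[9] = 7,  x[10] = 13,  x[11] = 6,  x[12] = 21,  x[13] = 1,  x[14] = 4,  x[15] = 21,  x[16] = 21,  x[17] = 16,  x[18] = 13,  x[19] = 15,  x[20] = 0,  x[21] = 15,  x[22] = 9,  x[23] = 16,  x[24] = 1,  x[25] = 21.
The sequence repeats with period 24.

24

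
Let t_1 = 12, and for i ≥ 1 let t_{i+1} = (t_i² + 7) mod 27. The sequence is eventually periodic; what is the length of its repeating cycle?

t_1 = 12; t_2 = 16; t_3 = 20; t_4 = 2; t_5 = 11; t_6 = 20.
Since t_6 = t_3 = 20, the sequence is eventually periodic: after a pre-period of length 2 it cycles with period 3.

3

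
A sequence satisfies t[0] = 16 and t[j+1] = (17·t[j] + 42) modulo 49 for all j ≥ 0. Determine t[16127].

t[0] = 16,  t[1] = 20,  t[2] = 39,  t[3] = 19,  t[4] = 22,  t[5] = 24,  t[6] = 9,  t[7] = 48,  t[8] = 25,  t[9] = 26,  t[10] = 43,  t[11] = 38,  t[12] = 2,  t[13] = 27,  t[14] = 11,  t[15] = 33,  t[16] = 15,  t[17] = 3,  t[18] = 44,  t[19] = 6,  t[20] = 46,  t[21] = 40,  t[22] = 36,  t[23] = 17,  t[24] = 37,  t[25] = 34,  t[26] = 32,  t[27] = 47,  t[28] = 8,  t[29] = 31,  t[30] = 30,  t[31] = 13,  t[32] = 18,  t[33] = 5,  t[34] = 29,  t[35] = 45,  t[36] = 23,  t[37] = 41,  t[38] = 4,  t[39] = 12,  t[40] = 1,  t[41] = 10,  t[42] = 16.
The sequence repeats with period 42.
(16127 - 0) mod 42 = 41, so t[16127] = t[41] = 10.

10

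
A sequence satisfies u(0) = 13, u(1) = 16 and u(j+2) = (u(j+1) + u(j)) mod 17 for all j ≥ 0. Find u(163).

Computing terms: u(0) = 13; u(1) = 16; u(2) = 12; u(3) = 11; u(4) = 6; u(5) = 0; u(6) = 6; u(7) = 6; u(8) = 12; u(9) = 1; u(10) = 13; u(11) = 14; u(12) = 10; u(13) = 7; u(14) = 0; u(15) = 7; u(16) = 7; u(17) = 14; u(18) = 4; u(19) = 1; u(20) = 5; u(21) = 6; u(22) = 11; u(23) = 0; u(24) = 11; u(25) = 11; u(26) = 5; u(27) = 16; u(28) = 4; u(29) = 3; u(30) = 7; u(31) = 10; u(32) = 0; u(33) = 10; u(34) = 10; u(35) = 3; u(36) = 13; u(37) = 16.
The sequence repeats with period 36.
So u(163) = u(0 + ((163-0) mod 36)) = u(19) = 1.

1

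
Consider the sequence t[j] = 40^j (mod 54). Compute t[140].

16

t[0] = 1; t[1] = 40; t[2] = 34; t[3] = 10; t[4] = 22; t[5] = 16; t[6] = 46; t[7] = 4; t[8] = 52; t[9] = 28; t[10] = 40.
Since t[10] = t[1] = 40, the sequence is eventually periodic: after a pre-period of length 1 it cycles with period 9.
For j ≥ 1, t[j] depends only on (j - 1) mod 9. (140 - 1) mod 9 = 4, so t[140] = t[5] = 16.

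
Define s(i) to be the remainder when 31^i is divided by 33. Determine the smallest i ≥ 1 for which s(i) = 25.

s(0) = 1, s(1) = 31, s(2) = 4, s(3) = 25, s(4) = 16, s(5) = 1.
The sequence repeats with period 5.
The value 25 first appears (with i ≥ 1) at s(3).

3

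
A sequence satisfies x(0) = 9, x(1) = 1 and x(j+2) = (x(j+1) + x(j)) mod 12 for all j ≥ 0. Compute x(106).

1

Listing terms: x(0) = 9; x(1) = 1; x(2) = 10; x(3) = 11; x(4) = 9; x(5) = 8; x(6) = 5; x(7) = 1; x(8) = 6; x(9) = 7; x(10) = 1; x(11) = 8; x(12) = 9; x(13) = 5; x(14) = 2; x(15) = 7; x(16) = 9; x(17) = 4; x(18) = 1; x(19) = 5; x(20) = 6; x(21) = 11; x(22) = 5; x(23) = 4; x(24) = 9; x(25) = 1.
The sequence repeats with period 24.
So x(106) = x(0 + ((106-0) mod 24)) = x(10) = 1.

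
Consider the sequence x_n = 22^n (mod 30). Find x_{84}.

Listing terms: x_0 = 1; x_1 = 22; x_2 = 4; x_3 = 28; x_4 = 16; x_5 = 22.
Since x_5 = x_1 = 22, the sequence is eventually periodic: after a pre-period of length 1 it cycles with period 4.
For n ≥ 1, x_n depends only on (n - 1) mod 4. (84 - 1) mod 4 = 3, so x_{84} = x_4 = 16.

16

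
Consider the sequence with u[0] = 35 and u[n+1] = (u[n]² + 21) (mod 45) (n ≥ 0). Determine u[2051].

Listing terms: u[0] = 35, u[1] = 31, u[2] = 37, u[3] = 40, u[4] = 1, u[5] = 22, u[6] = 10, u[7] = 31.
Since u[7] = u[1] = 31, the sequence is eventually periodic: after a pre-period of length 1 it cycles with period 6.
For n ≥ 1, u[n] depends only on (n - 1) mod 6. (2051 - 1) mod 6 = 4, so u[2051] = u[5] = 22.

22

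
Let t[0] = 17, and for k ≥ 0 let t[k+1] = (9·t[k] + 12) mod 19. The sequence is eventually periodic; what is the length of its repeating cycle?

Computing terms: t[0] = 17; t[1] = 13; t[2] = 15; t[3] = 14; t[4] = 5; t[5] = 0; t[6] = 12; t[7] = 6; t[8] = 9; t[9] = 17.
Since t[9] = t[0] = 17, the sequence is periodic with period 9.

9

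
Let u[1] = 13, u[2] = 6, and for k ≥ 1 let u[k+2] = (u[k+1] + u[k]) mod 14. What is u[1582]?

u[1] = 13, u[2] = 6, u[3] = 5, u[4] = 11, u[5] = 2, u[6] = 13, u[7] = 1, u[8] = 0, u[9] = 1, u[10] = 1, u[11] = 2, u[12] = 3, u[13] = 5, u[14] = 8, u[15] = 13, u[16] = 7, u[17] = 6, u[18] = 13, u[19] = 5, u[20] = 4, u[21] = 9, u[22] = 13, u[23] = 8, u[24] = 7, u[25] = 1, u[26] = 8, u[27] = 9, u[28] = 3, u[29] = 12, u[30] = 1, u[31] = 13, u[32] = 0, u[33] = 13, u[34] = 13, u[35] = 12, u[36] = 11, u[37] = 9, u[38] = 6, u[39] = 1, u[40] = 7, u[41] = 8, u[42] = 1, u[43] = 9, u[44] = 10, u[45] = 5, u[46] = 1, u[47] = 6, u[48] = 7, u[49] = 13, u[50] = 6.
The sequence repeats with period 48.
(1582 - 1) mod 48 = 45, so u[1582] = u[46] = 1.

1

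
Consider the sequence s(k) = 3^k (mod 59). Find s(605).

s(1) = 3,  s(2) = 9,  s(3) = 27,  s(4) = 22,  s(5) = 7,  s(6) = 21,  s(7) = 4,  s(8) = 12,  s(9) = 36,  s(10) = 49,  s(11) = 29,  s(12) = 28,  s(13) = 25,  s(14) = 16,  s(15) = 48,  s(16) = 26,  s(17) = 19,  s(18) = 57,  s(19) = 53,  s(20) = 41,  s(21) = 5,  s(22) = 15,  s(23) = 45,  s(24) = 17,  s(25) = 51,  s(26) = 35,  s(27) = 46,  s(28) = 20,  s(29) = 1,  s(30) = 3.
The sequence repeats with period 29.
(605 - 1) mod 29 = 24, so s(605) = s(25) = 51.

51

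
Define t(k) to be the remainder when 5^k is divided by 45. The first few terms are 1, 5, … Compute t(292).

We have t(0) = 1, t(1) = 5, t(2) = 25, t(3) = 35, t(4) = 40, t(5) = 20, t(6) = 10, t(7) = 5.
Since t(7) = t(1) = 5, the sequence is eventually periodic: after a pre-period of length 1 it cycles with period 6.
For k ≥ 1, t(k) depends only on (k - 1) mod 6. (292 - 1) mod 6 = 3, so t(292) = t(4) = 40.

40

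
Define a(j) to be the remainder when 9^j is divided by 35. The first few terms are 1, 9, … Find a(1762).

Computing terms: a(0) = 1, a(1) = 9, a(2) = 11, a(3) = 29, a(4) = 16, a(5) = 4, a(6) = 1.
Since a(6) = a(0) = 1, the sequence is periodic with period 6.
(1762 - 0) mod 6 = 4, so a(1762) = a(4) = 16.

16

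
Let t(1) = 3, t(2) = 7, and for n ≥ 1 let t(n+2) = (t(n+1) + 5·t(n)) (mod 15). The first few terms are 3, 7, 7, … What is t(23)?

t(1) = 3; t(2) = 7; t(3) = 7; t(4) = 12; t(5) = 2; t(6) = 2; t(7) = 12; t(8) = 7; t(9) = 7.
Since (t(8), t(9)) = (t(2), t(3)) = (7, 7) (two consecutive terms determine the rest), the sequence is eventually periodic: after a pre-period of length 1 it cycles with period 6.
For n ≥ 2, t(n) depends only on (n - 2) mod 6. (23 - 2) mod 6 = 3, so t(23) = t(5) = 2.

2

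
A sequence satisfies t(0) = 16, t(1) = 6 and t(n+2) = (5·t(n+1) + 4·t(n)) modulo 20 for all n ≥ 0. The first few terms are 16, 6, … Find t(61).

6

Listing terms: t(0) = 16; t(1) = 6; t(2) = 14; t(3) = 14; t(4) = 6; t(5) = 6; t(6) = 14.
Since (t(5), t(6)) = (t(1), t(2)) = (6, 14) (two consecutive terms determine the rest), the sequence is eventually periodic: after a pre-period of length 1 it cycles with period 4.
For n ≥ 1, t(n) depends only on (n - 1) mod 4. (61 - 1) mod 4 = 0, so t(61) = t(1) = 6.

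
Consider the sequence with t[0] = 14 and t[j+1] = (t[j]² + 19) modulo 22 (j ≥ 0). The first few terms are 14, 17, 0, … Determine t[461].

We have t[0] = 14; t[1] = 17; t[2] = 0; t[3] = 19; t[4] = 6; t[5] = 11; t[6] = 8; t[7] = 17.
Since t[7] = t[1] = 17, the sequence is eventually periodic: after a pre-period of length 1 it cycles with period 6.
For j ≥ 1, t[j] depends only on (j - 1) mod 6. (461 - 1) mod 6 = 4, so t[461] = t[5] = 11.

11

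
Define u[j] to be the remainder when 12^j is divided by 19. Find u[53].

Computing terms: u[1] = 12; u[2] = 11; u[3] = 18; u[4] = 7; u[5] = 8; u[6] = 1; u[7] = 12.
The sequence repeats with period 6.
(53 - 1) mod 6 = 4, so u[53] = u[5] = 8.

8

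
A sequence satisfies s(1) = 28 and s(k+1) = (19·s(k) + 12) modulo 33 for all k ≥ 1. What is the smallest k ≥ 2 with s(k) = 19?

Computing terms: s(1) = 28, s(2) = 16, s(3) = 19, s(4) = 10, s(5) = 4, s(6) = 22, s(7) = 1, s(8) = 31, s(9) = 7, s(10) = 13, s(11) = 28.
The sequence repeats with period 10.
The value 19 first appears (with k ≥ 2) at s(3).

3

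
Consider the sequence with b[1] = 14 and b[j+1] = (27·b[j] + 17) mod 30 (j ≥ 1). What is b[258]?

5

Listing terms: b[1] = 14; b[2] = 5; b[3] = 2; b[4] = 11; b[5] = 14.
Since b[5] = b[1] = 14, the sequence is periodic with period 4.
(258 - 1) mod 4 = 1, so b[258] = b[2] = 5.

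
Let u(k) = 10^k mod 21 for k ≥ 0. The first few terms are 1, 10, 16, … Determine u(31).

10

Computing terms: u(0) = 1, u(1) = 10, u(2) = 16, u(3) = 13, u(4) = 4, u(5) = 19, u(6) = 1.
The sequence repeats with period 6.
(31 - 0) mod 6 = 1, so u(31) = u(1) = 10.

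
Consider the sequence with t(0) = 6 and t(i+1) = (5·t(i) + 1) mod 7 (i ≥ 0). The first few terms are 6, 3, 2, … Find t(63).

4

We have t(0) = 6, t(1) = 3, t(2) = 2, t(3) = 4, t(4) = 0, t(5) = 1, t(6) = 6.
Since t(6) = t(0) = 6, the sequence is periodic with period 6.
So t(63) = t(0 + ((63-0) mod 6)) = t(3) = 4.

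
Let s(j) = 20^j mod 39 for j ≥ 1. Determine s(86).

10

s(1) = 20, s(2) = 10, s(3) = 5, s(4) = 22, s(5) = 11, s(6) = 25, s(7) = 32, s(8) = 16, s(9) = 8, s(10) = 4, s(11) = 2, s(12) = 1, s(13) = 20.
The sequence repeats with period 12.
So s(86) = s(1 + ((86-1) mod 12)) = s(2) = 10.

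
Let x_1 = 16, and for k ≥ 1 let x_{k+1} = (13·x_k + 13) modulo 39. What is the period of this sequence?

3

x_1 = 16,  x_2 = 26,  x_3 = 0,  x_4 = 13,  x_5 = 26.
Since x_5 = x_2 = 26, the sequence is eventually periodic: after a pre-period of length 1 it cycles with period 3.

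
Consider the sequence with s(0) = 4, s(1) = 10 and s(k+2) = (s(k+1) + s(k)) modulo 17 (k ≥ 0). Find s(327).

s(0) = 4, s(1) = 10, s(2) = 14, s(3) = 7, s(4) = 4, s(5) = 11, s(6) = 15, s(7) = 9, s(8) = 7, s(9) = 16, s(10) = 6, s(11) = 5, s(12) = 11, s(13) = 16, s(14) = 10, s(15) = 9, s(16) = 2, s(17) = 11, s(18) = 13, s(19) = 7, s(20) = 3, s(21) = 10, s(22) = 13, s(23) = 6, s(24) = 2, s(25) = 8, s(26) = 10, s(27) = 1, s(28) = 11, s(29) = 12, s(30) = 6, s(31) = 1, s(32) = 7, s(33) = 8, s(34) = 15, s(35) = 6, s(36) = 4, s(37) = 10.
Since (s(36), s(37)) = (s(0), s(1)) = (4, 10) (two consecutive terms determine the rest), the sequence is periodic with period 36.
(327 - 0) mod 36 = 3, so s(327) = s(3) = 7.

7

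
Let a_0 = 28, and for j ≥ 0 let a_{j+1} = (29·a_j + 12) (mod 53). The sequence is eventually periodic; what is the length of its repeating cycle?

a_0 = 28, a_1 = 29, a_2 = 5, a_3 = 51, a_4 = 7, a_5 = 3, a_6 = 46, a_7 = 21, a_8 = 38, a_9 = 1, a_{10} = 41, a_{11} = 35, a_{12} = 20, a_{13} = 9, a_{14} = 8, a_{15} = 32, a_{16} = 39, a_{17} = 30, a_{18} = 34, a_{19} = 44, a_{20} = 16, a_{21} = 52, a_{22} = 36, a_{23} = 49, a_{24} = 2, a_{25} = 17, a_{26} = 28.
The sequence repeats with period 26.

26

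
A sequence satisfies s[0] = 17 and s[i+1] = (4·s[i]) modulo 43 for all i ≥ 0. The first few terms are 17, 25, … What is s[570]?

Computing terms: s[0] = 17; s[1] = 25; s[2] = 14; s[3] = 13; s[4] = 9; s[5] = 36; s[6] = 15; s[7] = 17.
The sequence repeats with period 7.
(570 - 0) mod 7 = 3, so s[570] = s[3] = 13.

13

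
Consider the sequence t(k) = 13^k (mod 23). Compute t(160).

6

Computing terms: t(0) = 1; t(1) = 13; t(2) = 8; t(3) = 12; t(4) = 18; t(5) = 4; t(6) = 6; t(7) = 9; t(8) = 2; t(9) = 3; t(10) = 16; t(11) = 1.
The sequence repeats with period 11.
(160 - 0) mod 11 = 6, so t(160) = t(6) = 6.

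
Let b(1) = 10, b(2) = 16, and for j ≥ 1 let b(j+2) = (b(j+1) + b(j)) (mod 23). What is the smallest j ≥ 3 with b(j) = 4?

Listing terms: b(1) = 10; b(2) = 16; b(3) = 3; b(4) = 19; b(5) = 22; b(6) = 18; b(7) = 17; b(8) = 12; b(9) = 6; b(10) = 18; b(11) = 1; b(12) = 19; b(13) = 20; b(14) = 16; b(15) = 13; b(16) = 6; b(17) = 19; b(18) = 2; b(19) = 21; b(20) = 0; b(21) = 21; b(22) = 21; b(23) = 19; b(24) = 17; b(25) = 13; b(26) = 7; b(27) = 20; b(28) = 4; b(29) = 1; b(30) = 5; b(31) = 6; b(32) = 11; b(33) = 17; b(34) = 5; b(35) = 22; b(36) = 4; b(37) = 3; b(38) = 7; b(39) = 10; b(40) = 17; b(41) = 4; b(42) = 21; b(43) = 2; b(44) = 0; b(45) = 2; b(46) = 2; b(47) = 4; b(48) = 6; b(49) = 10; b(50) = 16.
Since (b(49), b(50)) = (b(1), b(2)) = (10, 16) (two consecutive terms determine the rest), the sequence is periodic with period 48.
The value 4 first appears (with j ≥ 3) at b(28).

28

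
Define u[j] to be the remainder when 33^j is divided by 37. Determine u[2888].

Listing terms: u[0] = 1,  u[1] = 33,  u[2] = 16,  u[3] = 10,  u[4] = 34,  u[5] = 12,  u[6] = 26,  u[7] = 7,  u[8] = 9,  u[9] = 1.
Since u[9] = u[0] = 1, the sequence is periodic with period 9.
(2888 - 0) mod 9 = 8, so u[2888] = u[8] = 9.

9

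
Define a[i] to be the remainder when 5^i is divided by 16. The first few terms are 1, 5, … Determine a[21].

5

We have a[0] = 1,  a[1] = 5,  a[2] = 9,  a[3] = 13,  a[4] = 1.
Since a[4] = a[0] = 1, the sequence is periodic with period 4.
So a[21] = a[0 + ((21-0) mod 4)] = a[1] = 5.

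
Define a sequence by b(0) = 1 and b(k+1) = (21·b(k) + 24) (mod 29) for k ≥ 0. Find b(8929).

Computing terms: b(0) = 1, b(1) = 16, b(2) = 12, b(3) = 15, b(4) = 20, b(5) = 9, b(6) = 10, b(7) = 2, b(8) = 8, b(9) = 18, b(10) = 25, b(11) = 27, b(12) = 11, b(13) = 23, b(14) = 14, b(15) = 28, b(16) = 3, b(17) = 0, b(18) = 24, b(19) = 6, b(20) = 5, b(21) = 13, b(22) = 7, b(23) = 26, b(24) = 19, b(25) = 17, b(26) = 4, b(27) = 21, b(28) = 1.
Since b(28) = b(0) = 1, the sequence is periodic with period 28.
So b(8929) = b(0 + ((8929-0) mod 28)) = b(25) = 17.

17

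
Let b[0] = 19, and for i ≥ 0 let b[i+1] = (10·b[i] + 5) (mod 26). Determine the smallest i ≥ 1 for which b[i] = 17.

Listing terms: b[0] = 19,  b[1] = 13,  b[2] = 5,  b[3] = 3,  b[4] = 9,  b[5] = 17,  b[6] = 19.
The sequence repeats with period 6.
The value 17 first appears (with i ≥ 1) at b[5].

5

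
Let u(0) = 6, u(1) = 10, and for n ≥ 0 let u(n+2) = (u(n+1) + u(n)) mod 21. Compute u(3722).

Listing terms: u(0) = 6; u(1) = 10; u(2) = 16; u(3) = 5; u(4) = 0; u(5) = 5; u(6) = 5; u(7) = 10; u(8) = 15; u(9) = 4; u(10) = 19; u(11) = 2; u(12) = 0; u(13) = 2; u(14) = 2; u(15) = 4; u(16) = 6; u(17) = 10.
The sequence repeats with period 16.
(3722 - 0) mod 16 = 10, so u(3722) = u(10) = 19.

19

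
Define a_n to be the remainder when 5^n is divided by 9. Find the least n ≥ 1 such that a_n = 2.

a_0 = 1,  a_1 = 5,  a_2 = 7,  a_3 = 8,  a_4 = 4,  a_5 = 2,  a_6 = 1.
Since a_6 = a_0 = 1, the sequence is periodic with period 6.
The value 2 first appears (with n ≥ 1) at a_5.

5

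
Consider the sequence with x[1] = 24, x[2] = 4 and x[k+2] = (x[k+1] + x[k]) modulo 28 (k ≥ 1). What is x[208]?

8

x[1] = 24,  x[2] = 4,  x[3] = 0,  x[4] = 4,  x[5] = 4,  x[6] = 8,  x[7] = 12,  x[8] = 20,  x[9] = 4,  x[10] = 24,  x[11] = 0,  x[12] = 24,  x[13] = 24,  x[14] = 20,  x[15] = 16,  x[16] = 8,  x[17] = 24,  x[18] = 4.
The sequence repeats with period 16.
(208 - 1) mod 16 = 15, so x[208] = x[16] = 8.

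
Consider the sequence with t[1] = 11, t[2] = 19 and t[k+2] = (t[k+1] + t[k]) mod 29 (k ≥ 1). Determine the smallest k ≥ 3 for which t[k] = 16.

8

Computing terms: t[1] = 11, t[2] = 19, t[3] = 1, t[4] = 20, t[5] = 21, t[6] = 12, t[7] = 4, t[8] = 16, t[9] = 20, t[10] = 7, t[11] = 27, t[12] = 5, t[13] = 3, t[14] = 8, t[15] = 11, t[16] = 19.
Since (t[15], t[16]) = (t[1], t[2]) = (11, 19) (two consecutive terms determine the rest), the sequence is periodic with period 14.
The value 16 first appears (with k ≥ 3) at t[8].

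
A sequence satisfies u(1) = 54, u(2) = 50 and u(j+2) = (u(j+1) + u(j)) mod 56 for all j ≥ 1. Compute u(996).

We have u(1) = 54, u(2) = 50, u(3) = 48, u(4) = 42, u(5) = 34, u(6) = 20, u(7) = 54, u(8) = 18, u(9) = 16, u(10) = 34, u(11) = 50, u(12) = 28, u(13) = 22, u(14) = 50, u(15) = 16, u(16) = 10, u(17) = 26, u(18) = 36, u(19) = 6, u(20) = 42, u(21) = 48, u(22) = 34, u(23) = 26, u(24) = 4, u(25) = 30, u(26) = 34, u(27) = 8, u(28) = 42, u(29) = 50, u(30) = 36, u(31) = 30, u(32) = 10, u(33) = 40, u(34) = 50, u(35) = 34, u(36) = 28, u(37) = 6, u(38) = 34, u(39) = 40, u(40) = 18, u(41) = 2, u(42) = 20, u(43) = 22, u(44) = 42, u(45) = 8, u(46) = 50, u(47) = 2, u(48) = 52, u(49) = 54, u(50) = 50.
Since (u(49), u(50)) = (u(1), u(2)) = (54, 50) (two consecutive terms determine the rest), the sequence is periodic with period 48.
So u(996) = u(1 + ((996-1) mod 48)) = u(36) = 28.

28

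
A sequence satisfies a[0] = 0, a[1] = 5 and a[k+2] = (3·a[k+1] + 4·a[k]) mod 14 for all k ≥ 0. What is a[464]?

1

Listing terms: a[0] = 0, a[1] = 5, a[2] = 1, a[3] = 9, a[4] = 3, a[5] = 3, a[6] = 7, a[7] = 5, a[8] = 1.
Since (a[7], a[8]) = (a[1], a[2]) = (5, 1) (two consecutive terms determine the rest), the sequence is eventually periodic: after a pre-period of length 1 it cycles with period 6.
For k ≥ 1, a[k] depends only on (k - 1) mod 6. (464 - 1) mod 6 = 1, so a[464] = a[2] = 1.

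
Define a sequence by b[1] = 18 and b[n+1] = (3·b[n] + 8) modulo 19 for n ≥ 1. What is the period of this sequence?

18

Computing terms: b[1] = 18,  b[2] = 5,  b[3] = 4,  b[4] = 1,  b[5] = 11,  b[6] = 3,  b[7] = 17,  b[8] = 2,  b[9] = 14,  b[10] = 12,  b[11] = 6,  b[12] = 7,  b[13] = 10,  b[14] = 0,  b[15] = 8,  b[16] = 13,  b[17] = 9,  b[18] = 16,  b[19] = 18.
Since b[19] = b[1] = 18, the sequence is periodic with period 18.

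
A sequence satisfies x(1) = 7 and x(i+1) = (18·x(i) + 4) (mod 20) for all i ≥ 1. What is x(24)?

x(1) = 7, x(2) = 10, x(3) = 4, x(4) = 16, x(5) = 12, x(6) = 0, x(7) = 4.
Since x(7) = x(3) = 4, the sequence is eventually periodic: after a pre-period of length 2 it cycles with period 4.
For i ≥ 3, x(i) depends only on (i - 3) mod 4. (24 - 3) mod 4 = 1, so x(24) = x(4) = 16.

16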